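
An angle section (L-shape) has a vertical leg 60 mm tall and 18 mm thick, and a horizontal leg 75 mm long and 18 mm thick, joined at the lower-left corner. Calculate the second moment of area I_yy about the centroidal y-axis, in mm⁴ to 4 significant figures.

Split into non-overlapping primitives; take the origin at the lower-left of the bounding box.
Vertical leg: 18 × 60, A = 1 080 mm², x = 9 mm, Ī = 29 160 mm⁴.
Horizontal leg (remainder): 57 × 18, A = 1 026 mm², x = 46.5 mm, Ī = 277 790 mm⁴.
Centroid: x̄ = ΣA·x / ΣA = 27.2692 mm.
Transfer each piece to the centroidal y-axis using Ī + A·d² with d = x − 27.2692:
  vertical leg: d = -18.2692 mm → contributes +389 626 mm⁴
  horizontal leg (remainder): d = 19.2308 mm → contributes +657 227 mm⁴
Total I = 1 046 853 mm⁴.

I_yy ≈ 1.047 × 10⁶ mm⁴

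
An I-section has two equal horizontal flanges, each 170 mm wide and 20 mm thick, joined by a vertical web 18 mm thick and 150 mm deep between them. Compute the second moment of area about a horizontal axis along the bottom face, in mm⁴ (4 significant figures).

Treat the section as a set of non-overlapping primitives; coordinates are from the bounding-box lower-left.
Bottom flange: 170 × 20, A = 3 400 mm², y = 10 mm, Ī = 113 333 mm⁴.
Web: 18 × 150, A = 2 700 mm², y = 95 mm, Ī = 5 062 500 mm⁴.
Top flange: 170 × 20, A = 3 400 mm², y = 180 mm, Ī = 113 333 mm⁴.
Transfer each piece to a horizontal axis along the bottom face using Ī + A·d² with d = y − 0:
  bottom flange: d = 10 mm → contributes +453 333 mm⁴
  web: d = 95 mm → contributes +29 430 000 mm⁴
  top flange: d = 180 mm → contributes +110 273 333 mm⁴
Total I = 140 156 667 mm⁴.

I_base ≈ 1.402 × 10⁸ mm⁴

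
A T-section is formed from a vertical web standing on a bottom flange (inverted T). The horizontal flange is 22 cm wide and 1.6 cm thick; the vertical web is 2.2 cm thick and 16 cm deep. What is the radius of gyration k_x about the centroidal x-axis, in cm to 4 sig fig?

k_x ≈ 5.489 cm

Treat the section as a set of non-overlapping primitives; coordinates are from the bounding-box lower-left.
Flange: 22 × 1.6, A = 35.2 cm², y = 0.8 cm, Ī = 7.50933 cm⁴.
Web: 2.2 × 16, A = 35.2 cm², y = 9.6 cm, Ī = 750.933 cm⁴.
Centroid: ȳ = ΣA·y / ΣA = 5.2 cm.
Transfer each piece to the centroidal x-axis using Ī + A·d² with d = y − 5.2:
  flange: d = -4.4 cm → contributes +688.981 cm⁴
  web: d = 4.4 cm → contributes +1432.41 cm⁴
Total I = 2121.39 cm⁴.
Radius of gyration: k = √(I/A) = √(2121.39 / 70.4) = 5.48938 cm.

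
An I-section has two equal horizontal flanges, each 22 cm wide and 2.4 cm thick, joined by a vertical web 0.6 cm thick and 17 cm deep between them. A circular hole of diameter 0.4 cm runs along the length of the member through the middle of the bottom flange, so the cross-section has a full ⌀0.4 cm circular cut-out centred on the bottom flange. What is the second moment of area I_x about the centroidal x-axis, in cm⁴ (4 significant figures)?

Split into non-overlapping primitives; take the origin at the lower-left of the bounding box.
Bottom flange: 22 × 2.4, A = 52.8 cm², y = 1.2 cm, Ī = 25.344 cm⁴.
Web: 0.6 × 17, A = 10.2 cm², y = 10.9 cm, Ī = 245.65 cm⁴.
Top flange: 22 × 2.4, A = 52.8 cm², y = 20.6 cm, Ī = 25.344 cm⁴.
Hole (subtracted): ⌀0.4, A = 0.125664 cm², y = 1.2 cm, Ī = 0.00125664 cm⁴.
Centroid: ȳ = ΣA·y / ΣA = 10.9105 cm.
Transfer each piece to the centroidal x-axis using Ī + A·d² with d = y − 10.9105:
  bottom flange: d = -9.71054 cm → contributes +5004.1 cm⁴
  web: d = -0.0105377 cm → contributes +245.651 cm⁴
  top flange: d = 9.68946 cm → contributes +4982.51 cm⁴
  hole: d = -9.71054 cm → contributes −11.8507 cm⁴
Total I = 10220.4 cm⁴.

I_x ≈ 1.022 × 10⁴ cm⁴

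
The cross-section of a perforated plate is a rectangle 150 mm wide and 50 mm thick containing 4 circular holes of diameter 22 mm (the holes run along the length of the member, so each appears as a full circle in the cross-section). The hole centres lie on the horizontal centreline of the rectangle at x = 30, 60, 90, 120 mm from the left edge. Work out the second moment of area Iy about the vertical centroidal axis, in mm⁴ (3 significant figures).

Break the section into simple shapes (no overlaps), measuring from the bottom-left corner of the bounding box.
Plate: 150 × 50, A = 7 500 mm², x = 75 mm, Ī = 14 062 500 mm⁴.
Hole 1 (subtracted): ⌀22, A = 380.13 mm², x = 30 mm, Ī = 11 499 mm⁴.
Hole 2 (subtracted): ⌀22, A = 380.13 mm², x = 60 mm, Ī = 11 499 mm⁴.
Hole 3 (subtracted): ⌀22, A = 380.13 mm², x = 90 mm, Ī = 11 499 mm⁴.
Hole 4 (subtracted): ⌀22, A = 380.13 mm², x = 120 mm, Ī = 11 499 mm⁴.
By symmetry the centroid is at mid-width, x̄ = 75 mm.
Transfer each piece to the vertical centroidal axis using Ī + A·d² with d = x − 75:
  plate: d = 0 mm → contributes +14 062 500 mm⁴
  hole 1: d = -45 mm → contributes −781 268 mm⁴
  hole 2: d = -15 mm → contributes −97 029 mm⁴
  hole 3: d = 15 mm → contributes −97 029 mm⁴
  hole 4: d = 45 mm → contributes −781 268 mm⁴
Total I = 12 305 907 mm⁴.

Iy ≈ 1.23 × 10⁷ mm⁴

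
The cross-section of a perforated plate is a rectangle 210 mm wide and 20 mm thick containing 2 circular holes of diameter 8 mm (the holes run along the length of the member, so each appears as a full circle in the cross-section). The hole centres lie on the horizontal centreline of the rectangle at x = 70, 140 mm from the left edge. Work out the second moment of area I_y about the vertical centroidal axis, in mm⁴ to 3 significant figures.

Break the section into simple shapes (no overlaps), measuring from the bottom-left corner of the bounding box.
Plate: 210 × 20, A = 4 200 mm², x = 105 mm, Ī = 15 435 000 mm⁴.
Hole 1 (subtracted): ⌀8, A = 50.265 mm², x = 70 mm, Ī = 201.06 mm⁴.
Hole 2 (subtracted): ⌀8, A = 50.265 mm², x = 140 mm, Ī = 201.06 mm⁴.
By symmetry the centroid is at mid-width, x̄ = 105 mm.
Transfer each piece to the vertical centroidal axis using Ī + A·d² with d = x − 105:
  plate: d = 0 mm → contributes +15 435 000 mm⁴
  hole 1: d = -35 mm → contributes −61 776 mm⁴
  hole 2: d = 35 mm → contributes −61 776 mm⁴
Total I = 15 311 447 mm⁴.

I_y ≈ 1.53 × 10⁷ mm⁴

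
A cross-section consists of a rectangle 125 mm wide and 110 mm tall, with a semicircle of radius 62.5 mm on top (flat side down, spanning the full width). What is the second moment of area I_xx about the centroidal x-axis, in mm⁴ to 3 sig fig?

Break the section into simple shapes (no overlaps), measuring from the bottom-left corner of the bounding box.
Rectangular body: 125 × 110, A = 13 750 mm², y = 55 mm, Ī = 13 864 583 mm⁴.
Semicircular cap: semicircle r = 62.5, A = 6135.9 mm², y = 136.53 mm, Ī = 1 674 758 mm⁴.
Centroid: ȳ = ΣA·y / ΣA = 80.155 mm.
Transfer each piece to the centroidal x-axis using Ī + A·d² with d = y − 80.155:
  rectangular body: d = -25.155 mm → contributes +22 565 428 mm⁴
  semicircular cap: d = 56.371 mm → contributes +21 172 494 mm⁴
Total I = 43 737 922 mm⁴.

I_xx ≈ 4.37 × 10⁷ mm⁴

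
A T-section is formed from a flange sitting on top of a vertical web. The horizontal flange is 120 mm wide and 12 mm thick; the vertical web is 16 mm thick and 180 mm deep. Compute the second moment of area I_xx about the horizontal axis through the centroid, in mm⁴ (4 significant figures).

Break the section into simple shapes (no overlaps), measuring from the bottom-left corner of the bounding box.
Flange: 120 × 12, A = 1 440 mm², y = 186 mm, Ī = 17 280 mm⁴.
Web: 16 × 180, A = 2 880 mm², y = 90 mm, Ī = 7 776 000 mm⁴.
Centroid: ȳ = ΣA·y / ΣA = 122 mm.
Transfer each piece to the horizontal axis through the centroid using Ī + A·d² with d = y − 122:
  flange: d = 64 mm → contributes +5 915 520 mm⁴
  web: d = -32 mm → contributes +10 725 120 mm⁴
Total I = 16 640 640 mm⁴.

I_xx ≈ 1.664 × 10⁷ mm⁴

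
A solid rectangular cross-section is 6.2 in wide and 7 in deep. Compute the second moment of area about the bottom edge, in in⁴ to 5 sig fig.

The section: 6.2 × 7, A = 43.4 in², y = 3.5 in, Ī = 177.2167 in⁴.
Transfer it to a horizontal axis along the bottom face using Ī + A·d² with d = y − 0:
  the section: d = 3.5 in → contributes +708.8667 in⁴
Total I = 708.8667 in⁴.

I_base ≈ 708.87 in⁴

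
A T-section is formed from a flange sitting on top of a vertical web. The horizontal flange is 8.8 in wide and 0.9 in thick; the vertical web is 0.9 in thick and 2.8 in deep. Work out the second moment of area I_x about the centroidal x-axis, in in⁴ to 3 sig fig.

Break the section into simple shapes (no overlaps), measuring from the bottom-left corner of the bounding box.
Flange: 8.8 × 0.9, A = 7.92 in², y = 3.25 in, Ī = 0.5346 in⁴.
Web: 0.9 × 2.8, A = 2.52 in², y = 1.4 in, Ī = 1.6464 in⁴.
Centroid: ȳ = ΣA·y / ΣA = 2.8034 in.
Transfer each piece to the centroidal x-axis using Ī + A·d² with d = y − 2.8034:
  flange: d = 0.44655 in → contributes +2.1139 in⁴
  web: d = -1.4034 in → contributes +6.61 in⁴
Total I = 8.7239 in⁴.

I_x ≈ 8.72 in⁴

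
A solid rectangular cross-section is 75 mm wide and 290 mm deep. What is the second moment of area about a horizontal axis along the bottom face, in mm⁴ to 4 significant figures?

I_base ≈ 6.097 × 10⁸ mm⁴

The section: 75 × 290, A = 21 750 mm², y = 145 mm, Ī = 152 431 250 mm⁴.
Transfer it to the bottom edge using Ī + A·d² with d = y − 0:
  the section: d = 145 mm → contributes +609 725 000 mm⁴
Total I = 609 725 000 mm⁴.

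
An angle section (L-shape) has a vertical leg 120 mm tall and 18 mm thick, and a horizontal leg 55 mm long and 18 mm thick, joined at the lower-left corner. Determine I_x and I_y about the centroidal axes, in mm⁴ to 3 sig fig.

I_x ≈ 3.93 × 10⁶ mm⁴, I_y ≈ 5.19 × 10⁵ mm⁴

Split into non-overlapping primitives; take the origin at the lower-left of the bounding box.
Vertical leg: 18 × 120, A = 2 160 mm², y = 60 mm, Ī = 2 592 000 mm⁴.
Horizontal leg (remainder): 37 × 18, A = 666 mm², y = 9 mm, Ī = 17 982 mm⁴.
Centroid: ȳ = ΣA·y / ΣA = 47.981 mm.
Transfer each piece to the centroidal x-axis using Ī + A·d² with d = y − 47.981:
  vertical leg: d = 12.019 mm → contributes +2 904 031 mm⁴
  horizontal leg (remainder): d = -38.981 mm → contributes +1 029 976 mm⁴
Total I = 3 934 007 mm⁴.
For the y-axis: x̄ = 15.481 mm.
Repeating about the centroidal y-axis gives I_y = 519 264 mm⁴.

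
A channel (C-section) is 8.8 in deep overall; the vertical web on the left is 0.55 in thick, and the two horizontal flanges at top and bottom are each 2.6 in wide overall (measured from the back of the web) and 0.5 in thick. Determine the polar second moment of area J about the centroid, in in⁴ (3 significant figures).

Decompose the section into non-overlapping parts with the origin at the bottom-left of its bounding rectangle.
Web: 0.55 × 8.8, A = 4.84 in², y = 4.4 in, Ī = 31.234 in⁴.
Top flange (beyond web): 2.05 × 0.5, A = 1.025 in², y = 8.55 in, Ī = 0.021354 in⁴.
Bottom flange (beyond web): 2.05 × 0.5, A = 1.025 in², y = 0.25 in, Ī = 0.021354 in⁴.
By symmetry the centroid is at mid-height, ȳ = 4.4 in.
Transfer each piece to the centroidal x-axis using Ī + A·d² with d = y − 4.4:
  web: d = 0 in → contributes +31.234 in⁴
  top flange (beyond web): d = 4.15 in → contributes +17.674 in⁴
  bottom flange (beyond web): d = -4.15 in → contributes +17.674 in⁴
Total I = 66.583 in⁴.
For the y-axis: x̄ = 0.66179 in.
Repeating about the centroidal y-axis gives I_y = 3.2736 in⁴.
Polar second moment: J = I_x + I_y = 69.857 in⁴.

J ≈ 69.9 in⁴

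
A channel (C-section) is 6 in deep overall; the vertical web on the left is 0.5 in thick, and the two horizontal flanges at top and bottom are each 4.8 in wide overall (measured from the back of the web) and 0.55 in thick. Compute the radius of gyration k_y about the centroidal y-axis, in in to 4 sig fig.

Split into non-overlapping primitives; take the origin at the lower-left of the bounding box.
Web: 0.5 × 6, A = 3 in², x = 0.25 in, Ī = 0.0625 in⁴.
Top flange (beyond web): 4.3 × 0.55, A = 2.365 in², x = 2.65 in, Ī = 3.64407 in⁴.
Bottom flange (beyond web): 4.3 × 0.55, A = 2.365 in², x = 2.65 in, Ī = 3.64407 in⁴.
Centroid: x̄ = ΣA·x / ΣA = 1.71856 in.
Transfer each piece to the centroidal y-axis using Ī + A·d² with d = x − 1.71856:
  web: d = -1.46856 in → contributes +6.53254 in⁴
  top flange (beyond web): d = 0.931436 in → contributes +5.69588 in⁴
  bottom flange (beyond web): d = 0.931436 in → contributes +5.69588 in⁴
Total I = 17.9243 in⁴.
Radius of gyration: k = √(I/A) = √(17.9243 / 7.73) = 1.52276 in.

k_y ≈ 1.523 in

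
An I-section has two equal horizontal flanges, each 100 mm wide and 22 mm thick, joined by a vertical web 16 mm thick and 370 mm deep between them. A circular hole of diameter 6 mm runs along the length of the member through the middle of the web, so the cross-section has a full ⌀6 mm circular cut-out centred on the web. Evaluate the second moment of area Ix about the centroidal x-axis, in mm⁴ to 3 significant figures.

Split into non-overlapping primitives; take the origin at the lower-left of the bounding box.
Bottom flange: 100 × 22, A = 2 200 mm², y = 11 mm, Ī = 88 733 mm⁴.
Web: 16 × 370, A = 5 920 mm², y = 207 mm, Ī = 67 537 333 mm⁴.
Top flange: 100 × 22, A = 2 200 mm², y = 403 mm, Ī = 88 733 mm⁴.
Hole (subtracted): ⌀6, A = 28.274 mm², y = 207 mm, Ī = 63.617 mm⁴.
By symmetry the centroid is at mid-height, ȳ = 207 mm.
Transfer each piece to the centroidal x-axis using Ī + A·d² with d = y − 207:
  bottom flange: d = -196 mm → contributes +84 603 933 mm⁴
  web: d = 0 mm → contributes +67 537 333 mm⁴
  top flange: d = 196 mm → contributes +84 603 933 mm⁴
  hole: d = 0 mm → contributes −63.617 mm⁴
Total I = 236 745 136 mm⁴.

Ix ≈ 2.37 × 10⁸ mm⁴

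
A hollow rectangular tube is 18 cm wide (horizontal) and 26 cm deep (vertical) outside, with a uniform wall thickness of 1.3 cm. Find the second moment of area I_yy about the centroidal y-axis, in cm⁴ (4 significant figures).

Break the section into simple shapes (no overlaps), measuring from the bottom-left corner of the bounding box.
Outer rectangle: 18 × 26, A = 468 cm², x = 9 cm, Ī = 12 636 cm⁴.
Inner void (subtracted): 15.4 × 23.4, A = 360.36 cm², x = 9 cm, Ī = 7121.91 cm⁴.
By symmetry the centroid is at mid-width, x̄ = 9 cm.
All pieces are centred on the centroidal y-axis, so I = ΣĪ (holes subtracted) = 5514.09 cm⁴.

I_yy ≈ 5514 cm⁴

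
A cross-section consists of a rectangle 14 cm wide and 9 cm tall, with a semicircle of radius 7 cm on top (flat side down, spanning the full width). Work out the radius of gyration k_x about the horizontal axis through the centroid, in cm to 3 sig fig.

Split into non-overlapping primitives; take the origin at the lower-left of the bounding box.
Rectangular body: 14 × 9, A = 126 cm², y = 4.5 cm, Ī = 850.5 cm⁴.
Semicircular cap: semicircle r = 7, A = 76.969 cm², y = 11.971 cm, Ī = 263.53 cm⁴.
Centroid: ȳ = ΣA·y / ΣA = 7.3331 cm.
Transfer each piece to the horizontal axis through the centroid using Ī + A·d² with d = y − 7.3331:
  rectangular body: d = -2.8331 cm → contributes +1861.8 cm⁴
  semicircular cap: d = 4.6378 cm → contributes +1919.1 cm⁴
Total I = 3780.9 cm⁴.
Radius of gyration: k = √(I/A) = √(3780.9 / 202.97) = 4.316 cm.

k_x ≈ 4.32 cm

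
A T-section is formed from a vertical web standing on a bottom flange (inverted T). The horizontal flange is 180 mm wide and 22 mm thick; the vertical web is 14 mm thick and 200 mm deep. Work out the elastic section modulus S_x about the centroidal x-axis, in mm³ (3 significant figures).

Treat the section as a set of non-overlapping primitives; coordinates are from the bounding-box lower-left.
Flange: 180 × 22, A = 3 960 mm², y = 11 mm, Ī = 159 720 mm⁴.
Web: 14 × 200, A = 2 800 mm², y = 122 mm, Ī = 9 333 333 mm⁴.
Centroid: ȳ = ΣA·y / ΣA = 56.976 mm.
Transfer each piece to the centroidal x-axis using Ī + A·d² with d = y − 56.976:
  flange: d = -45.976 mm → contributes +8 530 459 mm⁴
  web: d = 65.024 mm → contributes +21 171 950 mm⁴
Total I = 29 702 410 mm⁴.
Extreme fibre distance c = 165.02 mm; S = I/c = 179 989 mm³.

S_x ≈ 1.80 × 10⁵ mm³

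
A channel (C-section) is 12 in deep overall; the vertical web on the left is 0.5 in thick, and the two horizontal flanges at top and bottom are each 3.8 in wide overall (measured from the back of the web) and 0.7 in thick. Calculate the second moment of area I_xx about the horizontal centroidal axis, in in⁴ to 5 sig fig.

I_xx ≈ 219.67 in⁴

Treat the section as a set of non-overlapping primitives; coordinates are from the bounding-box lower-left.
Web: 0.5 × 12, A = 6 in², y = 6 in, Ī = 72 in⁴.
Top flange (beyond web): 3.3 × 0.7, A = 2.31 in², y = 11.65 in, Ī = 0.094325 in⁴.
Bottom flange (beyond web): 3.3 × 0.7, A = 2.31 in², y = 0.35 in, Ī = 0.094325 in⁴.
By symmetry the centroid is at mid-height, ȳ = 6 in.
Transfer each piece to the horizontal centroidal axis using Ī + A·d² with d = y − 6:
  web: d = 0 in → contributes +72 in⁴
  top flange (beyond web): d = 5.65 in → contributes +73.8353 in⁴
  bottom flange (beyond web): d = -5.65 in → contributes +73.8353 in⁴
Total I = 219.6706 in⁴.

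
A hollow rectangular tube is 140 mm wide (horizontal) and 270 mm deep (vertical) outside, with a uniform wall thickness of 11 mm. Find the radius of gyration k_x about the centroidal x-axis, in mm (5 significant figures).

Treat the section as a set of non-overlapping primitives; coordinates are from the bounding-box lower-left.
Outer rectangle: 140 × 270, A = 37 800 mm², y = 135 mm, Ī = 229 635 000 mm⁴.
Inner void (subtracted): 118 × 248, A = 29 264 mm², y = 135 mm, Ī = 149 987 755 mm⁴.
By symmetry the centroid is at mid-height, ȳ = 135 mm.
All pieces are centred on the centroidal x-axis, so I = ΣĪ (holes subtracted) = 79 647 245 mm⁴.
Radius of gyration: k = √(I/A) = √(79 647 245 / 8 536) = 96.59579 mm.

k_x ≈ 96.596 mm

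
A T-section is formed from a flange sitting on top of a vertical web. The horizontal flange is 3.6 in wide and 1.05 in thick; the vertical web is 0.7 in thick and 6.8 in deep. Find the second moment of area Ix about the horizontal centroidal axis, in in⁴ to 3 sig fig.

Ix ≈ 51.1 in⁴

Treat the section as a set of non-overlapping primitives; coordinates are from the bounding-box lower-left.
Flange: 3.6 × 1.05, A = 3.78 in², y = 7.325 in, Ī = 0.34729 in⁴.
Web: 0.7 × 6.8, A = 4.76 in², y = 3.4 in, Ī = 18.342 in⁴.
Centroid: ȳ = ΣA·y / ΣA = 5.1373 in.
Transfer each piece to the horizontal centroidal axis using Ī + A·d² with d = y − 5.1373:
  flange: d = 2.1877 in → contributes +18.439 in⁴
  web: d = -1.7373 in → contributes +32.708 in⁴
Total I = 51.147 in⁴.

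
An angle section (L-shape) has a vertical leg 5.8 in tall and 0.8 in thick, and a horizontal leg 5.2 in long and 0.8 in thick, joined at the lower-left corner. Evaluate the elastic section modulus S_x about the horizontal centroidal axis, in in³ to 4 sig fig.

Break the section into simple shapes (no overlaps), measuring from the bottom-left corner of the bounding box.
Vertical leg: 0.8 × 5.8, A = 4.64 in², y = 2.9 in, Ī = 13.0075 in⁴.
Horizontal leg (remainder): 4.4 × 0.8, A = 3.52 in², y = 0.4 in, Ī = 0.187733 in⁴.
Centroid: ȳ = ΣA·y / ΣA = 1.82157 in.
Transfer each piece to the horizontal centroidal axis using Ī + A·d² with d = y − 1.82157:
  vertical leg: d = 1.07843 in → contributes +18.4039 in⁴
  horizontal leg (remainder): d = -1.42157 in → contributes +7.30115 in⁴
Total I = 25.705 in⁴.
Extreme fibre distance c = 3.97843 in; S = I/c = 6.46109 in³.

S_x ≈ 6.461 in³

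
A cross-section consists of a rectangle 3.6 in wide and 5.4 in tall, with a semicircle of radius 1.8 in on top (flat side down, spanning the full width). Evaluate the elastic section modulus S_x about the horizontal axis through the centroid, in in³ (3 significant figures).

Decompose the section into non-overlapping parts with the origin at the bottom-left of its bounding rectangle.
Rectangular body: 3.6 × 5.4, A = 19.44 in², y = 2.7 in, Ī = 47.239 in⁴.
Semicircular cap: semicircle r = 1.8, A = 5.0894 in², y = 6.1639 in, Ī = 1.1522 in⁴.
Centroid: ȳ = ΣA·y / ΣA = 3.4187 in.
Transfer each piece to the horizontal axis through the centroid using Ī + A·d² with d = y − 3.4187:
  rectangular body: d = -0.7187 in → contributes +57.281 in⁴
  semicircular cap: d = 2.7452 in → contributes +39.508 in⁴
Total I = 96.788 in⁴.
Extreme fibre distance c = 3.7813 in; S = I/c = 25.597 in³.

S_x ≈ 25.6 in³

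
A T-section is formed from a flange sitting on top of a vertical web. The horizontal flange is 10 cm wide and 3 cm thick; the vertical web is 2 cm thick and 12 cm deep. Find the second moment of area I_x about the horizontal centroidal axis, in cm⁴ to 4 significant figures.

Treat the section as a set of non-overlapping primitives; coordinates are from the bounding-box lower-left.
Flange: 10 × 3, A = 30 cm², y = 13.5 cm, Ī = 22.5 cm⁴.
Web: 2 × 12, A = 24 cm², y = 6 cm, Ī = 288 cm⁴.
Centroid: ȳ = ΣA·y / ΣA = 10.1667 cm.
Transfer each piece to the horizontal centroidal axis using Ī + A·d² with d = y − 10.1667:
  flange: d = 3.33333 cm → contributes +355.833 cm⁴
  web: d = -4.16667 cm → contributes +704.667 cm⁴
Total I = 1060.5 cm⁴.

I_x ≈ 1061 cm⁴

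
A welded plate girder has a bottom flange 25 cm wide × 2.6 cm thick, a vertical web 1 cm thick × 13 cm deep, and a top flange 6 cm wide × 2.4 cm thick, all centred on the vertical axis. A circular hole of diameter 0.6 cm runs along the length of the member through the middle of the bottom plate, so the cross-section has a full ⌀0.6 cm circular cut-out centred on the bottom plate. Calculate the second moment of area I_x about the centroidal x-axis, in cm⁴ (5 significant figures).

Split into non-overlapping primitives; take the origin at the lower-left of the bounding box.
Bottom plate: 25 × 2.6, A = 65 cm², y = 1.3 cm, Ī = 36.61667 cm⁴.
Web plate: 1 × 13, A = 13 cm², y = 9.1 cm, Ī = 183.0833 cm⁴.
Top plate: 6 × 2.4, A = 14.4 cm², y = 16.8 cm, Ī = 6.912 cm⁴.
Hole (subtracted): ⌀0.6, A = 0.2827433 cm², y = 1.3 cm, Ī = 0.006361725 cm⁴.
Centroid: ȳ = ΣA·y / ΣA = 4.82377 cm.
Transfer each piece to the centroidal x-axis using Ī + A·d² with d = y − 4.82377:
  bottom plate: d = -3.52377 cm → contributes +843.7186 cm⁴
  web plate: d = 4.27623 cm → contributes +420.8032 cm⁴
  top plate: d = 11.97623 cm → contributes +2072.305 cm⁴
  hole: d = -3.52377 cm → contributes −3.517172 cm⁴
Total I = 3333.31 cm⁴.

I_x ≈ 3333.3 cm⁴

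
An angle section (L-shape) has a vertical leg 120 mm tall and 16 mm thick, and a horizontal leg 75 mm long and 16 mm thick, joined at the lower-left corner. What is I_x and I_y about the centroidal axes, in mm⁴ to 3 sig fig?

I_x ≈ 4.04 × 10⁶ mm⁴, I_y ≈ 1.20 × 10⁶ mm⁴

Break the section into simple shapes (no overlaps), measuring from the bottom-left corner of the bounding box.
Vertical leg: 16 × 120, A = 1 920 mm², y = 60 mm, Ī = 2 304 000 mm⁴.
Horizontal leg (remainder): 59 × 16, A = 944 mm², y = 8 mm, Ī = 20 139 mm⁴.
Centroid: ȳ = ΣA·y / ΣA = 42.86 mm.
Transfer each piece to the centroidal x-axis using Ī + A·d² with d = y − 42.86:
  vertical leg: d = 17.14 mm → contributes +2 868 035 mm⁴
  horizontal leg (remainder): d = -34.86 mm → contributes +1 167 328 mm⁴
Total I = 4 035 363 mm⁴.
For the y-axis: x̄ = 20.36 mm.
Repeating about the centroidal y-axis gives I_y = 1 204 743 mm⁴.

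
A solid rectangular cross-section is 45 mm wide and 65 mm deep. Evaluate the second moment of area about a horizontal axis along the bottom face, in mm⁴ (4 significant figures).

The section: 45 × 65, A = 2 925 mm², y = 32.5 mm, Ī = 1 029 844 mm⁴.
Transfer it to the bottom edge using Ī + A·d² with d = y − 0:
  the section: d = 32.5 mm → contributes +4 119 375 mm⁴
Total I = 4 119 375 mm⁴.

I_base ≈ 4.119 × 10⁶ mm⁴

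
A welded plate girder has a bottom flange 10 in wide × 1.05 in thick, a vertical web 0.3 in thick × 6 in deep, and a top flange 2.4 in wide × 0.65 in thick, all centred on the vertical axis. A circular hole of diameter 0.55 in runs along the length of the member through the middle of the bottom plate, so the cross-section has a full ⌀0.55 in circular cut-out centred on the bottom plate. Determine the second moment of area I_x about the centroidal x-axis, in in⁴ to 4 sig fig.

I_x ≈ 80.69 in⁴

Break the section into simple shapes (no overlaps), measuring from the bottom-left corner of the bounding box.
Bottom plate: 10 × 1.05, A = 10.5 in², y = 0.525 in, Ī = 0.964688 in⁴.
Web plate: 0.3 × 6, A = 1.8 in², y = 4.05 in, Ī = 5.4 in⁴.
Top plate: 2.4 × 0.65, A = 1.56 in², y = 7.375 in, Ī = 0.054925 in⁴.
Hole (subtracted): ⌀0.55, A = 0.237583 in², y = 0.525 in, Ī = 0.0044918 in⁴.
Centroid: ȳ = ΣA·y / ΣA = 1.77522 in.
Transfer each piece to the centroidal x-axis using Ī + A·d² with d = y − 1.77522:
  bottom plate: d = -1.25022 in → contributes +17.3767 in⁴
  web plate: d = 2.27478 in → contributes +14.7143 in⁴
  top plate: d = 5.59978 in → contributes +48.9727 in⁴
  hole: d = -1.25022 in → contributes −0.375845 in⁴
Total I = 80.6879 in⁴.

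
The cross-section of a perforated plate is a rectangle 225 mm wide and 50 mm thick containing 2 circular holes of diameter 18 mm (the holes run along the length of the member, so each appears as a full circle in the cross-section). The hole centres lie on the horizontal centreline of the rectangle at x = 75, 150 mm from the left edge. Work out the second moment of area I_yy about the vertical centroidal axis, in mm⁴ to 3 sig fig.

Decompose the section into non-overlapping parts with the origin at the bottom-left of its bounding rectangle.
Plate: 225 × 50, A = 11 250 mm², x = 112.5 mm, Ī = 47 460 938 mm⁴.
Hole 1 (subtracted): ⌀18, A = 254.47 mm², x = 75 mm, Ī = 5 153 mm⁴.
Hole 2 (subtracted): ⌀18, A = 254.47 mm², x = 150 mm, Ī = 5 153 mm⁴.
By symmetry the centroid is at mid-width, x̄ = 112.5 mm.
Transfer each piece to the vertical centroidal axis using Ī + A·d² with d = x − 112.5:
  plate: d = 0 mm → contributes +47 460 938 mm⁴
  hole 1: d = -37.5 mm → contributes −363 000 mm⁴
  hole 2: d = 37.5 mm → contributes −363 000 mm⁴
Total I = 46 734 937 mm⁴.

I_yy ≈ 4.67 × 10⁷ mm⁴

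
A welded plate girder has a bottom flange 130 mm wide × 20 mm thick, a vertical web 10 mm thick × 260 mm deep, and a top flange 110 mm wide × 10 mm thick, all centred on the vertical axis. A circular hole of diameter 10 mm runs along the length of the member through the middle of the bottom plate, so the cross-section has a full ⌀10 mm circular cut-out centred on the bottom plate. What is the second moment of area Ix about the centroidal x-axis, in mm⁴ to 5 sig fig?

Ix ≈ 7.7488 × 10⁷ mm⁴

Break the section into simple shapes (no overlaps), measuring from the bottom-left corner of the bounding box.
Bottom plate: 130 × 20, A = 2 600 mm², y = 10 mm, Ī = 86666.67 mm⁴.
Web plate: 10 × 260, A = 2 600 mm², y = 150 mm, Ī = 14 646 667 mm⁴.
Top plate: 110 × 10, A = 1 100 mm², y = 285 mm, Ī = 9166.667 mm⁴.
Hole (subtracted): ⌀10, A = 78.53982 mm², y = 10 mm, Ī = 490.8739 mm⁴.
Centroid: ȳ = ΣA·y / ΣA = 117.1292 mm.
Transfer each piece to the centroidal x-axis using Ī + A·d² with d = y − 117.1292:
  bottom plate: d = -107.1292 mm → contributes +29 925 992 mm⁴
  web plate: d = 32.87081 mm → contributes +17 455 941 mm⁴
  top plate: d = 167.8708 mm → contributes +31 007 836 mm⁴
  hole: d = -107.1292 mm → contributes −901865.9 mm⁴
Total I = 77 487 903 mm⁴.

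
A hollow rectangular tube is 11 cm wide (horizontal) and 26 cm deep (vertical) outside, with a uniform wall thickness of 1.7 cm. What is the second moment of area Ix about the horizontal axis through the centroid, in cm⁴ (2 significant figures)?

Treat the section as a set of non-overlapping primitives; coordinates are from the bounding-box lower-left.
Outer rectangle: 11 × 26, A = 286 cm², y = 13 cm, Ī = 16 111 cm⁴.
Inner void (subtracted): 7.6 × 22.6, A = 171.8 cm², y = 13 cm, Ī = 7 311 cm⁴.
By symmetry the centroid is at mid-height, ȳ = 13 cm.
All pieces are centred on the horizontal axis through the centroid, so I = ΣĪ (holes subtracted) = 8 801 cm⁴.

Ix ≈ 8800 cm⁴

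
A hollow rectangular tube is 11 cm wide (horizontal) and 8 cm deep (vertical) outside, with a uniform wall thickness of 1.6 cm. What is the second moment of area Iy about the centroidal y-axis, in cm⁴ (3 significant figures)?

Decompose the section into non-overlapping parts with the origin at the bottom-left of its bounding rectangle.
Outer rectangle: 11 × 8, A = 88 cm², x = 5.5 cm, Ī = 887.33 cm⁴.
Inner void (subtracted): 7.8 × 4.8, A = 37.44 cm², x = 5.5 cm, Ī = 189.82 cm⁴.
By symmetry the centroid is at mid-width, x̄ = 5.5 cm.
All pieces are centred on the centroidal y-axis, so I = ΣĪ (holes subtracted) = 697.51 cm⁴.

Iy ≈ 698 cm⁴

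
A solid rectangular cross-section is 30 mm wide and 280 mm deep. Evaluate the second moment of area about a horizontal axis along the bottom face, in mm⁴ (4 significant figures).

The section: 30 × 280, A = 8 400 mm², y = 140 mm, Ī = 54 880 000 mm⁴.
Transfer it to a horizontal axis along the bottom face using Ī + A·d² with d = y − 0:
  the section: d = 140 mm → contributes +219 520 000 mm⁴
Total I = 219 520 000 mm⁴.

I_base ≈ 2.195 × 10⁸ mm⁴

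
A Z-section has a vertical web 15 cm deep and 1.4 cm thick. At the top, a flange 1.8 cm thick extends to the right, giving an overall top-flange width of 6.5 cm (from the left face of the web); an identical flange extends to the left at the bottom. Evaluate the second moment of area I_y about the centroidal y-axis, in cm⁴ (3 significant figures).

I_y ≈ 237 cm⁴

Split into non-overlapping primitives; take the origin at the lower-left of the bounding box.
Web: 1.4 × 15, A = 21 cm², x = 5.8 cm, Ī = 3.43 cm⁴.
Top flange (beyond web): 5.1 × 1.8, A = 9.18 cm², x = 9.05 cm, Ī = 19.898 cm⁴.
Bottom flange (beyond web): 5.1 × 1.8, A = 9.18 cm², x = 2.55 cm, Ī = 19.898 cm⁴.
Centroid: x̄ = ΣA·x / ΣA = 5.8 cm.
Transfer each piece to the centroidal y-axis using Ī + A·d² with d = x − 5.8:
  web: d = 0 cm → contributes +3.43 cm⁴
  top flange (beyond web): d = 3.25 cm → contributes +116.86 cm⁴
  bottom flange (beyond web): d = -3.25 cm → contributes +116.86 cm⁴
Total I = 237.15 cm⁴.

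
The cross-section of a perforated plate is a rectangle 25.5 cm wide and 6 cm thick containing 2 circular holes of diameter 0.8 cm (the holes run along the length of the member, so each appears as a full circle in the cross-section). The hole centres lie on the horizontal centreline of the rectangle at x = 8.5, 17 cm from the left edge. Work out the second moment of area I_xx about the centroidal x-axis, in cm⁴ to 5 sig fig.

Split into non-overlapping primitives; take the origin at the lower-left of the bounding box.
Plate: 25.5 × 6, A = 153 cm², y = 3 cm, Ī = 459 cm⁴.
Hole 1 (subtracted): ⌀0.8, A = 0.5026548 cm², y = 3 cm, Ī = 0.02010619 cm⁴.
Hole 2 (subtracted): ⌀0.8, A = 0.5026548 cm², y = 3 cm, Ī = 0.02010619 cm⁴.
By symmetry the centroid is at mid-height, ȳ = 3 cm.
All pieces are centred on the centroidal x-axis, so I = ΣĪ (holes subtracted) = 458.9598 cm⁴.

I_xx ≈ 458.96 cm⁴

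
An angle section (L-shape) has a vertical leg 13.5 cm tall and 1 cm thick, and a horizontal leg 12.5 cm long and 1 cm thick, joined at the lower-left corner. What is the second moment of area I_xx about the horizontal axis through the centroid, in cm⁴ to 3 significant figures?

I_xx ≈ 449 cm⁴

Break the section into simple shapes (no overlaps), measuring from the bottom-left corner of the bounding box.
Vertical leg: 1 × 13.5, A = 13.5 cm², y = 6.75 cm, Ī = 205.03 cm⁴.
Horizontal leg (remainder): 11.5 × 1, A = 11.5 cm², y = 0.5 cm, Ī = 0.95833 cm⁴.
Centroid: ȳ = ΣA·y / ΣA = 3.875 cm.
Transfer each piece to the horizontal axis through the centroid using Ī + A·d² with d = y − 3.875:
  vertical leg: d = 2.875 cm → contributes +316.62 cm⁴
  horizontal leg (remainder): d = -3.375 cm → contributes +131.95 cm⁴
Total I = 448.57 cm⁴.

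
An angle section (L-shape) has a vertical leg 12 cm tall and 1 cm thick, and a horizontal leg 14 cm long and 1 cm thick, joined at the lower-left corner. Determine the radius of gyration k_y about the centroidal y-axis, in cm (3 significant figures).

k_y ≈ 4.43 cm

Split into non-overlapping primitives; take the origin at the lower-left of the bounding box.
Vertical leg: 1 × 12, A = 12 cm², x = 0.5 cm, Ī = 1 cm⁴.
Horizontal leg (remainder): 13 × 1, A = 13 cm², x = 7.5 cm, Ī = 183.08 cm⁴.
Centroid: x̄ = ΣA·x / ΣA = 4.14 cm.
Transfer each piece to the centroidal y-axis using Ī + A·d² with d = x − 4.14:
  vertical leg: d = -3.64 cm → contributes +160 cm⁴
  horizontal leg (remainder): d = 3.36 cm → contributes +329.85 cm⁴
Total I = 489.84 cm⁴.
Radius of gyration: k = √(I/A) = √(489.84 / 25) = 4.4265 cm.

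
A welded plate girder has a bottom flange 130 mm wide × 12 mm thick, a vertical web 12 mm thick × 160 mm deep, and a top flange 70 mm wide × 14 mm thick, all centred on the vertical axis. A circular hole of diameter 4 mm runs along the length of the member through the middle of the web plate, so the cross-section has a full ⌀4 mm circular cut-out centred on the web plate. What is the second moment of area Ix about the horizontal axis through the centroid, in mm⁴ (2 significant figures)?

Ix ≈ 2.3 × 10⁷ mm⁴

Treat the section as a set of non-overlapping primitives; coordinates are from the bounding-box lower-left.
Bottom plate: 130 × 12, A = 1 560 mm², y = 6 mm, Ī = 18 720 mm⁴.
Web plate: 12 × 160, A = 1 920 mm², y = 92 mm, Ī = 4 096 000 mm⁴.
Top plate: 70 × 14, A = 980 mm², y = 179 mm, Ī = 16 007 mm⁴.
Hole (subtracted): ⌀4, A = 12.57 mm², y = 92 mm, Ī = 12.57 mm⁴.
Centroid: ȳ = ΣA·y / ΣA = 81 mm.
Transfer each piece to the horizontal axis through the centroid using Ī + A·d² with d = y − 81:
  bottom plate: d = -75 mm → contributes +8 794 865 mm⁴
  web plate: d = 11 mm → contributes +4 328 113 mm⁴
  top plate: d = 98 mm → contributes +9 426 986 mm⁴
  hole: d = 11 mm → contributes −1 532 mm⁴
Total I = 22 548 433 mm⁴.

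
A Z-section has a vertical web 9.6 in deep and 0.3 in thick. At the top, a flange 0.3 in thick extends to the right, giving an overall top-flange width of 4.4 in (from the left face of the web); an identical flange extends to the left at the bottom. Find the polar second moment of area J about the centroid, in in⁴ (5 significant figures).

Decompose the section into non-overlapping parts with the origin at the bottom-left of its bounding rectangle.
Web: 0.3 × 9.6, A = 2.88 in², y = 4.8 in, Ī = 22.1184 in⁴.
Top flange (beyond web): 4.1 × 0.3, A = 1.23 in², y = 9.45 in, Ī = 0.009225 in⁴.
Bottom flange (beyond web): 4.1 × 0.3, A = 1.23 in², y = 0.15 in, Ī = 0.009225 in⁴.
Centroid: ȳ = ΣA·y / ΣA = 4.8 in.
Transfer each piece to the centroidal x-axis using Ī + A·d² with d = y − 4.8:
  web: d = 0 in → contributes +22.1184 in⁴
  top flange (beyond web): d = 4.65 in → contributes +26.6049 in⁴
  bottom flange (beyond web): d = -4.65 in → contributes +26.6049 in⁴
Total I = 75.3282 in⁴.
For the y-axis: x̄ = 4.25 in.
Repeating about the centroidal y-axis gives I_y = 15.37405 in⁴.
Polar second moment: J = I_x + I_y = 90.70225 in⁴.

J ≈ 90.702 in⁴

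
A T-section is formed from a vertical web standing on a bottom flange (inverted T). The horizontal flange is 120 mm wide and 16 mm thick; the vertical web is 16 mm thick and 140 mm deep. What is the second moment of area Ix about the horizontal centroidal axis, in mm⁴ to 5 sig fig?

Break the section into simple shapes (no overlaps), measuring from the bottom-left corner of the bounding box.
Flange: 120 × 16, A = 1 920 mm², y = 8 mm, Ī = 40 960 mm⁴.
Web: 16 × 140, A = 2 240 mm², y = 86 mm, Ī = 3 658 667 mm⁴.
Centroid: ȳ = ΣA·y / ΣA = 50 mm.
Transfer each piece to the horizontal centroidal axis using Ī + A·d² with d = y − 50:
  flange: d = -42 mm → contributes +3 427 840 mm⁴
  web: d = 36 mm → contributes +6 561 707 mm⁴
Total I = 9 989 547 mm⁴.

Ix ≈ 9.9895 × 10⁶ mm⁴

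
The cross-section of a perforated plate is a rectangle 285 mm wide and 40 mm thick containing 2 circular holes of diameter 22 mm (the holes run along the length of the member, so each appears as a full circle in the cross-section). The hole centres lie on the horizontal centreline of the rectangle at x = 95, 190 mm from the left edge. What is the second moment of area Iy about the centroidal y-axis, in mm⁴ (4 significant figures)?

Iy ≈ 7.543 × 10⁷ mm⁴

Break the section into simple shapes (no overlaps), measuring from the bottom-left corner of the bounding box.
Plate: 285 × 40, A = 11 400 mm², x = 142.5 mm, Ī = 77 163 750 mm⁴.
Hole 1 (subtracted): ⌀22, A = 380.133 mm², x = 95 mm, Ī = 11 499 mm⁴.
Hole 2 (subtracted): ⌀22, A = 380.133 mm², x = 190 mm, Ī = 11 499 mm⁴.
By symmetry the centroid is at mid-width, x̄ = 142.5 mm.
Transfer each piece to the centroidal y-axis using Ī + A·d² with d = x − 142.5:
  plate: d = 0 mm → contributes +77 163 750 mm⁴
  hole 1: d = -47.5 mm → contributes −869 173 mm⁴
  hole 2: d = 47.5 mm → contributes −869 173 mm⁴
Total I = 75 425 403 mm⁴.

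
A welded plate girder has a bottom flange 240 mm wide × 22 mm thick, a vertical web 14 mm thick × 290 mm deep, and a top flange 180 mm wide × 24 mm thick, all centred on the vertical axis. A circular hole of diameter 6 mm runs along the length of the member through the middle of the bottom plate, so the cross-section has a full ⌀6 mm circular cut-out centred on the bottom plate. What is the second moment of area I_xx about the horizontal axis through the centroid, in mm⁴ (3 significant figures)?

Decompose the section into non-overlapping parts with the origin at the bottom-left of its bounding rectangle.
Bottom plate: 240 × 22, A = 5 280 mm², y = 11 mm, Ī = 212 960 mm⁴.
Web plate: 14 × 290, A = 4 060 mm², y = 167 mm, Ī = 28 453 833 mm⁴.
Top plate: 180 × 24, A = 4 320 mm², y = 324 mm, Ī = 207 360 mm⁴.
Hole (subtracted): ⌀6, A = 28.274 mm², y = 11 mm, Ī = 63.617 mm⁴.
Centroid: ȳ = ΣA·y / ΣA = 156.65 mm.
Transfer each piece to the horizontal axis through the centroid using Ī + A·d² with d = y − 156.65:
  bottom plate: d = -145.65 mm → contributes +112 229 146 mm⁴
  web plate: d = 10.346 mm → contributes +28 888 386 mm⁴
  top plate: d = 167.35 mm → contributes +121 187 103 mm⁴
  hole: d = -145.65 mm → contributes −599 909 mm⁴
Total I = 261 704 725 mm⁴.

I_xx ≈ 2.62 × 10⁸ mm⁴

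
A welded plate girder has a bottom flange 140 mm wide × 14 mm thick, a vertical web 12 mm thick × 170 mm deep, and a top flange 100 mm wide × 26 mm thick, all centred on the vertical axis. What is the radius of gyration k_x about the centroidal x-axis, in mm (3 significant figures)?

Treat the section as a set of non-overlapping primitives; coordinates are from the bounding-box lower-left.
Bottom plate: 140 × 14, A = 1 960 mm², y = 7 mm, Ī = 32 013 mm⁴.
Web plate: 12 × 170, A = 2 040 mm², y = 99 mm, Ī = 4 913 000 mm⁴.
Top plate: 100 × 26, A = 2 600 mm², y = 197 mm, Ī = 146 467 mm⁴.
Centroid: ȳ = ΣA·y / ΣA = 110.28 mm.
Transfer each piece to the centroidal x-axis using Ī + A·d² with d = y − 110.28:
  bottom plate: d = -103.28 mm → contributes +20 940 823 mm⁴
  web plate: d = -11.285 mm → contributes +5 172 790 mm⁴
  top plate: d = 86.715 mm → contributes +19 697 212 mm⁴
Total I = 45 810 824 mm⁴.
Radius of gyration: k = √(I/A) = √(45 810 824 / 6 600) = 83.313 mm.

k_x ≈ 83.3 mm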